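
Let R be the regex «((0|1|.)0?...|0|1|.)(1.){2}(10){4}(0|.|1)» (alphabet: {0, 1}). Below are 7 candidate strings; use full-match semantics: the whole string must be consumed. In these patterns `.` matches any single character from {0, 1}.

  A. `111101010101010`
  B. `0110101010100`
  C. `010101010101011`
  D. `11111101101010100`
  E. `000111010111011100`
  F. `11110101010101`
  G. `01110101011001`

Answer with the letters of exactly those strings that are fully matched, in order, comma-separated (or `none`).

F

A → no match
B → no match
C → no match
D → no match
E → no match
F → match
G → no match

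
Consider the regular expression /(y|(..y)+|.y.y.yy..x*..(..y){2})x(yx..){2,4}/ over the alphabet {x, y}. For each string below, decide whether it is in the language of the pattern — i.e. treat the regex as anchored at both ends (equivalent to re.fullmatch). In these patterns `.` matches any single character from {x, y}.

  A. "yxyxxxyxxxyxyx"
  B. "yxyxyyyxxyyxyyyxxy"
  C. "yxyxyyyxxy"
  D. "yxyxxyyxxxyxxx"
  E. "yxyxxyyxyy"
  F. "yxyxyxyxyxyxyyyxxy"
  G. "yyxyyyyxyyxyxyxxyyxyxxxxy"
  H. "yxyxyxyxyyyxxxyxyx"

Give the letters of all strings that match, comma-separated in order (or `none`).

A, B, C, D, E, F, H

A → match
B → match
C → match
D → match
E → match
F → match
G → no match
H → match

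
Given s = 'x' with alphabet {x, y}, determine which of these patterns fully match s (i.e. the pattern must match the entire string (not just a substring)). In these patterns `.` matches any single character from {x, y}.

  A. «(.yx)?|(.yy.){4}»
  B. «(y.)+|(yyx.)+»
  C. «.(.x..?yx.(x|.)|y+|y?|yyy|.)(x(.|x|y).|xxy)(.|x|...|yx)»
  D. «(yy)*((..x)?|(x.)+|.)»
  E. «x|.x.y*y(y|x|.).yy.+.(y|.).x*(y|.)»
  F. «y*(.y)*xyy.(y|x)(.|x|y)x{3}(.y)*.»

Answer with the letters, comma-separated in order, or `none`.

A → no match
B → no match
C → no match
D → match
E → match
F → no match

D, E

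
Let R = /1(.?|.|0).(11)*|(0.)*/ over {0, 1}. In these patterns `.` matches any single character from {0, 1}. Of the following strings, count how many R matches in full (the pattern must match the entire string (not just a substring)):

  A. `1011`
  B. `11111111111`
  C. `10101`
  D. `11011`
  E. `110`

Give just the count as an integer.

A. `1011` → match
B. `11111111111` → match
C. `10101` → no match
D. `11011` → match
E. `110` → match
Total matched: 4

4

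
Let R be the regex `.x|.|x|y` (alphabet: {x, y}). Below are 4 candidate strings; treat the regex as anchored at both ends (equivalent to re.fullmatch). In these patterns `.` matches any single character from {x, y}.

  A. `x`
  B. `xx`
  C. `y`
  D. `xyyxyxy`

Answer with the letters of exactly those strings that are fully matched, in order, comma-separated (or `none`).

A → match
B → match
C → match
D → no match

A, B, C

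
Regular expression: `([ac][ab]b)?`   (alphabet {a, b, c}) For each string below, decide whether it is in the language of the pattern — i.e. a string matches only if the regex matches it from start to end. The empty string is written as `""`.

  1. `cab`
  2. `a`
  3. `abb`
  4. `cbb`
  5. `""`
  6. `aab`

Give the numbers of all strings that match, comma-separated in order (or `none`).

1, 3, 4, 5, 6

1 → match
2 → no match
3 → match
4 → match
5 → match
6 → match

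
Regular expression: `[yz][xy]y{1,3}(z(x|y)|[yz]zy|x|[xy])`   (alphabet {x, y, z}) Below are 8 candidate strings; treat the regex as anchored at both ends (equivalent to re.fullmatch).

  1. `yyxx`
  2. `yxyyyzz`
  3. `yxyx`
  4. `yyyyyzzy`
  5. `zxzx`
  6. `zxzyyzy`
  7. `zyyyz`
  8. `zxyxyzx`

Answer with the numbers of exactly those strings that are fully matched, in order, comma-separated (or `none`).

3, 4

1. `yyxx` → no match
2. `yxyyyzz` → no match
3. `yxyx` → match
4. `yyyyyzzy` → match
5. `zxzx` → no match
6. `zxzyyzy` → no match
7. `zyyyz` → no match
8. `zxyxyzx` → no match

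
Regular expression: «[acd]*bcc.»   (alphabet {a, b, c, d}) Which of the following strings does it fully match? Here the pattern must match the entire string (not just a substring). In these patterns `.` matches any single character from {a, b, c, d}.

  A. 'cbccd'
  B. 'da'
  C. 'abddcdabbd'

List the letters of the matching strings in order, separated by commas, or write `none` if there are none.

A. 'cbccd' → match
B. 'da' → no match
C. 'abddcdabbd' → no match

A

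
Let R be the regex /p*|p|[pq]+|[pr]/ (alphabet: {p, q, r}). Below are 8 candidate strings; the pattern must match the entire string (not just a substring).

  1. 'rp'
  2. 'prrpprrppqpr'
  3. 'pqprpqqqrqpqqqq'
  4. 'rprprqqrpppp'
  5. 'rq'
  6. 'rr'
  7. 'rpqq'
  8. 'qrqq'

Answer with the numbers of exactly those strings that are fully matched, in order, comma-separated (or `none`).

none

1 → no match
2 → no match
3 → no match
4 → no match
5 → no match
6 → no match
7 → no match
8 → no match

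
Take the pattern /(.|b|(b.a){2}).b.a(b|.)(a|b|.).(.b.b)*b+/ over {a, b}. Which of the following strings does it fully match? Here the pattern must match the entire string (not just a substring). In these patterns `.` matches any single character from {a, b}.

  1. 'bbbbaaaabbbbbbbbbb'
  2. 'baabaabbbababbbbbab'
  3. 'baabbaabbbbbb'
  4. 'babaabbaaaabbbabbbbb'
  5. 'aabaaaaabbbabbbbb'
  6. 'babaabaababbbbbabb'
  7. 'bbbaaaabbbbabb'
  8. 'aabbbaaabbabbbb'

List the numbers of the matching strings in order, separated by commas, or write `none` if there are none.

1 → match
2 → no match
3 → no match
4 → no match
5 → no match
6 → no match
7 → no match
8 → no match

1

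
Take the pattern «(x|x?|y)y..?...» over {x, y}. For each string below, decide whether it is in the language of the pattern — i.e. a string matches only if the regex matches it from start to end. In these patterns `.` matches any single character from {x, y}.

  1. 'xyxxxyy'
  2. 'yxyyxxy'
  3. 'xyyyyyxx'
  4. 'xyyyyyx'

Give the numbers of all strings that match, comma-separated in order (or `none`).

1. 'xyxxxyy' → match
2. 'yxyyxxy' → no match
3. 'xyyyyyxx' → no match
4. 'xyyyyyx' → match

1, 4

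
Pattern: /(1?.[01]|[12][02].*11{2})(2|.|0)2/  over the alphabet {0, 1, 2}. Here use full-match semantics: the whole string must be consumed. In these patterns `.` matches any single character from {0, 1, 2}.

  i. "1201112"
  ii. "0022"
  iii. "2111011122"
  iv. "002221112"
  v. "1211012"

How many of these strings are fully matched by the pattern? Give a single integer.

i. "1201112" → no match
ii. "0022" → match
iii. "2111011122" → no match
iv. "002221112" → no match
v. "1211012" → no match
Total matched: 1

1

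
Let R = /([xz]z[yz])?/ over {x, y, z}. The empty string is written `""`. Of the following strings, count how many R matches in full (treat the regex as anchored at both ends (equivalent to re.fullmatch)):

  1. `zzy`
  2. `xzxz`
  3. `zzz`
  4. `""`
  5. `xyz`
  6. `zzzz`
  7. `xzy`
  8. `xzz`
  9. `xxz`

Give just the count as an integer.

5

1. `zzy` → match
2. `xzxz` → no match
3. `zzz` → match
4. `""` → match
5. `xyz` → no match
6. `zzzz` → no match
7. `xzy` → match
8. `xzz` → match
9. `xxz` → no match
Total matched: 5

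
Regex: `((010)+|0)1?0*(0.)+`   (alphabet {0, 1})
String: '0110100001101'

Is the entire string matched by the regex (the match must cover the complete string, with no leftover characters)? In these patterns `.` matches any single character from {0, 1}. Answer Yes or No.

No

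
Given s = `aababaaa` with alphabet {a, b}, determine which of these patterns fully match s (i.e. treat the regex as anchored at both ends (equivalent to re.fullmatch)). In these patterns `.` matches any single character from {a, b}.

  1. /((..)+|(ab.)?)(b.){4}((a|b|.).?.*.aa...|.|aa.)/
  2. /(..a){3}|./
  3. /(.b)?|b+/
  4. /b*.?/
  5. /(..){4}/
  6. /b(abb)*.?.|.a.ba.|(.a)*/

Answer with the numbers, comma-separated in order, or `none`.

5, 6

1 → no match
2 → no match
3 → no match
4 → no match
5 → match
6 → match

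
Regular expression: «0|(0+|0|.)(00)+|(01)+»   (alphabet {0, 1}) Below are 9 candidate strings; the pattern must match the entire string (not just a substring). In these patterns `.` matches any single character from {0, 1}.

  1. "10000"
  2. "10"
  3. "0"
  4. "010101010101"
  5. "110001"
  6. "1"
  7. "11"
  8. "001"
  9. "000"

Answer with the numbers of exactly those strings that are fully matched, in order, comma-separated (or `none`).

1, 3, 4, 9

1 → match
2 → no match
3 → match
4 → match
5 → no match
6 → no match
7 → no match
8 → no match
9 → match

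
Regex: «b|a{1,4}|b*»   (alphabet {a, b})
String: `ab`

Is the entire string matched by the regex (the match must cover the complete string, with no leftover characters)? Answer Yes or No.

No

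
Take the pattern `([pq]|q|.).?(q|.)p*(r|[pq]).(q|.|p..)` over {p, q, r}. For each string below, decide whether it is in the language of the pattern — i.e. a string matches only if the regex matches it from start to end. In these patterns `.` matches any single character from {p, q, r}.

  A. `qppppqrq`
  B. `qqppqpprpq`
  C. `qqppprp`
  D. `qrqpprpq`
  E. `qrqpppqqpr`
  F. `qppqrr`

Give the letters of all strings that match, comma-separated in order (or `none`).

A → match
B → no match
C → match
D → match
E → no match
F → match

A, C, D, F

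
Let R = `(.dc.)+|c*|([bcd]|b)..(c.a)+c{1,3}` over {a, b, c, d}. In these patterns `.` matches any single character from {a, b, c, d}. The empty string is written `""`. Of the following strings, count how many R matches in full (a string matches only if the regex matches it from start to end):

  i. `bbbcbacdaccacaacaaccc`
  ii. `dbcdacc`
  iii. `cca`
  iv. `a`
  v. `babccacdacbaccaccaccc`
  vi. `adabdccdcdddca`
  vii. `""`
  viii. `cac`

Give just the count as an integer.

3

i → match
ii. `dbcdacc` → no match
iii. `cca` → no match
iv. `a` → no match
v → match
vi → no match
vii. `""` → match
viii. `cac` → no match
Total matched: 3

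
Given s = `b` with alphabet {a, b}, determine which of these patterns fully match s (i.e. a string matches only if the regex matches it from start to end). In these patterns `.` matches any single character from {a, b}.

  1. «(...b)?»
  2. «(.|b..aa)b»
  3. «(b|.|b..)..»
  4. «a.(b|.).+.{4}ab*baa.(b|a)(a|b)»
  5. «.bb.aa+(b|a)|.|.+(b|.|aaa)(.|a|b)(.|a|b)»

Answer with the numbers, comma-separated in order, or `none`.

1 → no match
2 → no match
3 → no match
4 → no match — must start with `a`
5 → match

5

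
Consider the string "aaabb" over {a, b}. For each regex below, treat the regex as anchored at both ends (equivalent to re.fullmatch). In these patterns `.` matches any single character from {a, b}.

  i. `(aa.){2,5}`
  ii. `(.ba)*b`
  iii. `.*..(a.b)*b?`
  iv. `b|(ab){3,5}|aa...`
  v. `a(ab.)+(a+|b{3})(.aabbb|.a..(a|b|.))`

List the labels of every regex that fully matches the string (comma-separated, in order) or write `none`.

iii, iv

i → no match
ii → no match
iii → match
iv → match
v → no match — must start with "aab"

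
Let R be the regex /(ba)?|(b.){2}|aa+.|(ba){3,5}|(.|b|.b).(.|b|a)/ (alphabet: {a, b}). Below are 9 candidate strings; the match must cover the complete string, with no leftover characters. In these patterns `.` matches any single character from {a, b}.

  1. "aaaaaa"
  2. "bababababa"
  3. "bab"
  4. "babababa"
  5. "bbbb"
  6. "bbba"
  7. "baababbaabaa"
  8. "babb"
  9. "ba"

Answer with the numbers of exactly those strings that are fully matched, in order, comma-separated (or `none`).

1 → match
2 → match
3 → match
4 → match
5 → match
6 → match
7 → no match
8 → match
9 → match

1, 2, 3, 4, 5, 6, 8, 9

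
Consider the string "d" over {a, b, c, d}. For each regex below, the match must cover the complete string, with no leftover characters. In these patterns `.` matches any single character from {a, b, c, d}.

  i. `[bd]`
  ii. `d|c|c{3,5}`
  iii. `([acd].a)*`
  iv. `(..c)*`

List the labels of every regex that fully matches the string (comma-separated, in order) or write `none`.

i, ii

i → match
ii → match
iii → no match
iv → no match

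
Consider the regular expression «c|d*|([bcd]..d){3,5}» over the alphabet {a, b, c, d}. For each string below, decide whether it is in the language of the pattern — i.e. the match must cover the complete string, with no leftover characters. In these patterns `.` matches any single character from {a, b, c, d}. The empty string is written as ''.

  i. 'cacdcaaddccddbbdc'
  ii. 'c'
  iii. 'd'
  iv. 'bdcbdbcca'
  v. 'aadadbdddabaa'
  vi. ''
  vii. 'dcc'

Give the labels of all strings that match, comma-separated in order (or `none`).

ii, iii, vi

i → no match
ii → match
iii → match
iv → no match
v → no match
vi → match
vii → no match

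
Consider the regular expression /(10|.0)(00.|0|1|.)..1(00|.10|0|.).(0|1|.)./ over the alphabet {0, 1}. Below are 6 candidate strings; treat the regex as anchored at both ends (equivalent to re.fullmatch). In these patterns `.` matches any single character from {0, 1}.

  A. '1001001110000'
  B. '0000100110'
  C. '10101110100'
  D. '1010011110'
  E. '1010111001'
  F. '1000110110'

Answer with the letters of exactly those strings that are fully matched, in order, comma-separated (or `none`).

A → no match
B → no match
C → no match
D → match
E → match
F → match

D, E, F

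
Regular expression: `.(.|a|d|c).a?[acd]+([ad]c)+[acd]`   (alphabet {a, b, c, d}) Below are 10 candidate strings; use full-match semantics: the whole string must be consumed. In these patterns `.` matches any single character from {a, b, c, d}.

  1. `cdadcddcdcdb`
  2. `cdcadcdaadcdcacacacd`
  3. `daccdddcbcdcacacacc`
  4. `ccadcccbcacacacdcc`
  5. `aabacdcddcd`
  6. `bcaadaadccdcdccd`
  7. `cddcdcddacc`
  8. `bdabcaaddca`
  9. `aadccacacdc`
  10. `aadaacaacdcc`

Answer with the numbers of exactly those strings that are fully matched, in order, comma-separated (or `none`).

2, 5, 7, 10

1 → no match
2 → match
3 → no match
4 → no match
5 → match
6 → no match
7 → match
8 → no match
9 → no match
10 → match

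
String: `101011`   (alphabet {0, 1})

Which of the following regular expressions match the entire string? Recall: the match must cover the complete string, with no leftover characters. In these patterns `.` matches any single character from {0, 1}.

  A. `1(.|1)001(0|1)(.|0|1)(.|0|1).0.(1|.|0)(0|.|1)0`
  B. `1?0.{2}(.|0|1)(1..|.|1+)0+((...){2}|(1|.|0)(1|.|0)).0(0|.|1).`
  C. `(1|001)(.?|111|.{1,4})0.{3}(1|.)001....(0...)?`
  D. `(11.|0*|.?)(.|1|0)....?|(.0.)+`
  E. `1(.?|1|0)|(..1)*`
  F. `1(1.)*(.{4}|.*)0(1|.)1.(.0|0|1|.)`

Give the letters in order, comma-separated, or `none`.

D, E

A → no match — must end with `0`
B → no match
C → no match
D → match
E → match
F → no match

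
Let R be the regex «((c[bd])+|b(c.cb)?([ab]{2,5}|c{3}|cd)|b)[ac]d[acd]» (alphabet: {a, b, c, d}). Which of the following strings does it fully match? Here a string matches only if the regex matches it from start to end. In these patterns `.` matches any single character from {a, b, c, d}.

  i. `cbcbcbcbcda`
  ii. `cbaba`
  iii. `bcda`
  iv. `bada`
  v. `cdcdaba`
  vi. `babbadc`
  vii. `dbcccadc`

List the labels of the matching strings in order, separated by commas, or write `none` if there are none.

i → match
ii → no match
iii → match
iv → match
v → no match
vi → match
vii → no match

i, iii, iv, vi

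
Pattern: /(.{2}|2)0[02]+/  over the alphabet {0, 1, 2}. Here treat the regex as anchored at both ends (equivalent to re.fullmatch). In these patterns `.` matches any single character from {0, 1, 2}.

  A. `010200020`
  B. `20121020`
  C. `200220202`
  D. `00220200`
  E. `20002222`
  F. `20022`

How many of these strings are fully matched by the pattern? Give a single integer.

4

A. `010200020` → match
B. `20121020` → no match
C. `200220202` → match
D. `00220200` → no match
E. `20002222` → match
F. `20022` → match
Total matched: 4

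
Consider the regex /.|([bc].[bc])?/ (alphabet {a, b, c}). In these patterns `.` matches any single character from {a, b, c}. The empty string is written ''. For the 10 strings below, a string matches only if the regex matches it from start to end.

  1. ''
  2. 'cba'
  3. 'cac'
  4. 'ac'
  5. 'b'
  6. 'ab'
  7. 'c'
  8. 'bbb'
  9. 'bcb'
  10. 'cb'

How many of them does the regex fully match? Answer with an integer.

6

1. '' → match
2. 'cba' → no match
3. 'cac' → match
4. 'ac' → no match
5. 'b' → match
6. 'ab' → no match
7. 'c' → match
8. 'bbb' → match
9. 'bcb' → match
10. 'cb' → no match
Total matched: 6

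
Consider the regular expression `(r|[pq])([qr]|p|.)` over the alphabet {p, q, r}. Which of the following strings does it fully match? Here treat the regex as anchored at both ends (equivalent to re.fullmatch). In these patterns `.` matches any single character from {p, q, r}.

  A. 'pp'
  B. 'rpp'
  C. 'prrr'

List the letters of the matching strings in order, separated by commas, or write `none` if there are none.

A → match
B → no match
C → no match

A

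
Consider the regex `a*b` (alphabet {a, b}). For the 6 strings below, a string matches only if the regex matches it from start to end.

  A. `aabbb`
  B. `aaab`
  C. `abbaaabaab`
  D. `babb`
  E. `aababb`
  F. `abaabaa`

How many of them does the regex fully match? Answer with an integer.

A → no match
B → match
C → no match
D → no match
E → no match
F → no match — must end with `b`
Total matched: 1

1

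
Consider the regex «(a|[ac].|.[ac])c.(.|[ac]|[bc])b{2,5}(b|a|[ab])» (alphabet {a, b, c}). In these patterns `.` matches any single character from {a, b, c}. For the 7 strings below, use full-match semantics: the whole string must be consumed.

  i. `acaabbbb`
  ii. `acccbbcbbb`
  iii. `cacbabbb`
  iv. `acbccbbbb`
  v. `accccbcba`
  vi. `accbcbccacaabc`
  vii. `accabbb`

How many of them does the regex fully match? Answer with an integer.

3

i → match
ii → no match
iii → match
iv → no match
v → no match
vi → no match
vii → match
Total matched: 3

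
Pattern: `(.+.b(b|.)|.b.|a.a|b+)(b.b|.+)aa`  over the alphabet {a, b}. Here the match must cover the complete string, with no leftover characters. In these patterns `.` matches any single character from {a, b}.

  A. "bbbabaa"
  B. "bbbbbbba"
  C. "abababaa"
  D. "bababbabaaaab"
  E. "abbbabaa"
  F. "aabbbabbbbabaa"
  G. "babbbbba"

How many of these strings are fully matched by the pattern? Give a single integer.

A → match
B → no match — must end with "aa"
C → match
D → no match — must end with "aa"
E → match
F → match
G → no match — must end with "aa"
Total matched: 4

4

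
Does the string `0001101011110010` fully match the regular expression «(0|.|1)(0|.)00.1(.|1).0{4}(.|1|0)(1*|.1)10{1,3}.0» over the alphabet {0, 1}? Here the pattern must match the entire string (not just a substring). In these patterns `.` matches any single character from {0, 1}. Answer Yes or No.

No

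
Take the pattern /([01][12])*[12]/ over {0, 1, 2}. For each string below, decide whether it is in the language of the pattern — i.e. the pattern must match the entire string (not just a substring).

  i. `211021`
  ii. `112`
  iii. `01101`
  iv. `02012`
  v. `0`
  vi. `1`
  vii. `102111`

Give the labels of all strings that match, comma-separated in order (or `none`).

i → no match
ii → match
iii → no match
iv → match
v → no match
vi → match
vii → no match

ii, iv, vi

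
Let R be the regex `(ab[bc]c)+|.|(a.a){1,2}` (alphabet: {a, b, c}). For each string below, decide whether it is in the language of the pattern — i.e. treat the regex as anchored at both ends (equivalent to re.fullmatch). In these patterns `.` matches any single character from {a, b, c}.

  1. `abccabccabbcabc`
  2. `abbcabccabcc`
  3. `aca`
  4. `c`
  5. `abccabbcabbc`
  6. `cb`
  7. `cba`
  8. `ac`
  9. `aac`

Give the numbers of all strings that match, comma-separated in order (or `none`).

1 → no match
2. `abbcabccabcc` → match
3. `aca` → match
4. `c` → match
5. `abccabbcabbc` → match
6. `cb` → no match
7. `cba` → no match
8. `ac` → no match
9. `aac` → no match

2, 3, 4, 5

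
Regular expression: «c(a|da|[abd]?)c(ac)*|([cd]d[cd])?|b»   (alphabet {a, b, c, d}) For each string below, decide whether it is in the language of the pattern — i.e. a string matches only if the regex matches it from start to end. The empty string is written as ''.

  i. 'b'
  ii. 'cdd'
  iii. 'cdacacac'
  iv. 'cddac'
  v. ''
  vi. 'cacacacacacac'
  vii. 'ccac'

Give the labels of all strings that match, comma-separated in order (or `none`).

i, ii, iii, v, vi, vii

i → match
ii → match
iii → match
iv → no match
v → match
vi → match
vii → match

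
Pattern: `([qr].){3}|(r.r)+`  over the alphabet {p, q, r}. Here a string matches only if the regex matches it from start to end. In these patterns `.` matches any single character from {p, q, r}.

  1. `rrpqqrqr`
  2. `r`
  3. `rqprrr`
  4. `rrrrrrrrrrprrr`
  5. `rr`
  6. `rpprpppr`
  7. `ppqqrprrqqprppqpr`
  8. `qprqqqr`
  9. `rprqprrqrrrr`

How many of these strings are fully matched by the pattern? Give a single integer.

1. `rrpqqrqr` → no match
2. `r` → no match
3. `rqprrr` → no match
4 → no match
5. `rr` → no match
6. `rpprpppr` → no match
7 → no match
8. `qprqqqr` → no match
9. `rprqprrqrrrr` → no match
Total matched: 0

0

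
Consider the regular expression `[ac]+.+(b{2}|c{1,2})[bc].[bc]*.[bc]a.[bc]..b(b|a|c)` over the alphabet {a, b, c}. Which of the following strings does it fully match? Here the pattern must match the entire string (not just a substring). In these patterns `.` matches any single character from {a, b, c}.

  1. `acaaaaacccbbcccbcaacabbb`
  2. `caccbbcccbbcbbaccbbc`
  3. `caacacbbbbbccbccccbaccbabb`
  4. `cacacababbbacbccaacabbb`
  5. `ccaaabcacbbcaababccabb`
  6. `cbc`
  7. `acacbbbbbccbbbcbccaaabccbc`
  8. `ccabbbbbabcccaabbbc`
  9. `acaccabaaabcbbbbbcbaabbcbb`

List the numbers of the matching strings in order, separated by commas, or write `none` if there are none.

1, 3, 4, 5, 9

1 → match
2 → no match
3 → match
4 → match
5 → match
6 → no match
7 → no match
8 → no match
9 → match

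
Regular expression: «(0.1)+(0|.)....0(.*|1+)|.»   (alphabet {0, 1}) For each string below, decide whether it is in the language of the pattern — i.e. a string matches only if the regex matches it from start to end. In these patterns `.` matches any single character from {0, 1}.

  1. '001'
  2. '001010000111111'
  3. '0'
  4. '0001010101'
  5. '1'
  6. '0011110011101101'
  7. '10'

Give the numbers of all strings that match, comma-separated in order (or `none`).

2, 3, 5

1 → no match
2 → match
3 → match
4 → no match
5 → match
6 → no match
7 → no match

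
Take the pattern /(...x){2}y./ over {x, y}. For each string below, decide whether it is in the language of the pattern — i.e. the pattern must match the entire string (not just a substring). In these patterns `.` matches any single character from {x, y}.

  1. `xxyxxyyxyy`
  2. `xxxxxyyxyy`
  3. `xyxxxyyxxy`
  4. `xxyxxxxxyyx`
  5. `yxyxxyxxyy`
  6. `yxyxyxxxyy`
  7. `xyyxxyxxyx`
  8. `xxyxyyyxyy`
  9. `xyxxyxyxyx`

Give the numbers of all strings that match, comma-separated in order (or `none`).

1, 2, 5, 6, 7, 8, 9

1. `xxyxxyyxyy` → match
2. `xxxxxyyxyy` → match
3. `xyxxxyyxxy` → no match
4. `xxyxxxxxyyx` → no match
5. `yxyxxyxxyy` → match
6. `yxyxyxxxyy` → match
7. `xyyxxyxxyx` → match
8. `xxyxyyyxyy` → match
9. `xyxxyxyxyx` → match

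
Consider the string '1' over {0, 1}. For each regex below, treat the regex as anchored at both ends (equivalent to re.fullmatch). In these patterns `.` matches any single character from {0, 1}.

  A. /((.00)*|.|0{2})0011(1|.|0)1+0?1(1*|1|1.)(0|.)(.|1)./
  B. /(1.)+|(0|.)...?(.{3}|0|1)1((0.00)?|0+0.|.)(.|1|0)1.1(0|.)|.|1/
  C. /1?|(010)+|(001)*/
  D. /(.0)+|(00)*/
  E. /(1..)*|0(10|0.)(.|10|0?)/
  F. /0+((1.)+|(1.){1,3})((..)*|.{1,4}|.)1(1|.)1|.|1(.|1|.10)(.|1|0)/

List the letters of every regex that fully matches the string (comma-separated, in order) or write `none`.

B, C, F

A → no match
B → match
C → match
D → no match
E → no match
F → match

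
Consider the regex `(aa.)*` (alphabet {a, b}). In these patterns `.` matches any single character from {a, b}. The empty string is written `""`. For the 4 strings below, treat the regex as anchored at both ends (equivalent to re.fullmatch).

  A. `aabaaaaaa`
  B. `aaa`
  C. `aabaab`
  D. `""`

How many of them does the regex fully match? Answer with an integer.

4

A. `aabaaaaaa` → match
B. `aaa` → match
C. `aabaab` → match
D. `""` → match
Total matched: 4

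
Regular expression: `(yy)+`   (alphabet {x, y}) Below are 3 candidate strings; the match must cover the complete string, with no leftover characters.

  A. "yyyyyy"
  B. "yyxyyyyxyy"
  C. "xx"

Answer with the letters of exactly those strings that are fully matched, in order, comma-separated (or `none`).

A

A → match
B → no match
C → no match — must start with "yy"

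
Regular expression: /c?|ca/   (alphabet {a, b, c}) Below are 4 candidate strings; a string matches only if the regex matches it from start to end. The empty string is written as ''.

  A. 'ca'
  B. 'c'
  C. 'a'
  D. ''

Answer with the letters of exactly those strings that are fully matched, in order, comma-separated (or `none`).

A → match
B → match
C → no match
D → match

A, B, D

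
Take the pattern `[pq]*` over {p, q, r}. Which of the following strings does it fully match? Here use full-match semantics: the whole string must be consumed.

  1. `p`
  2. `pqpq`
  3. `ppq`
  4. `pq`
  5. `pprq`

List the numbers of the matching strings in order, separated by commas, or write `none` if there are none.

1, 2, 3, 4

1 → match
2 → match
3 → match
4 → match
5 → no match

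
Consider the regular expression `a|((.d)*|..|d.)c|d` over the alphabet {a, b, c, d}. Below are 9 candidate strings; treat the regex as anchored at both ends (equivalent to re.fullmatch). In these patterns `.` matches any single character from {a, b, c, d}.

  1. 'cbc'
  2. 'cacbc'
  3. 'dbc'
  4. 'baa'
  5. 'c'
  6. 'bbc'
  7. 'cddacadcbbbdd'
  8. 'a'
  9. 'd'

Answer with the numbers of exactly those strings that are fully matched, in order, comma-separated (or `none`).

1 → match
2 → no match
3 → match
4 → no match
5 → match
6 → match
7 → no match
8 → match
9 → match

1, 3, 5, 6, 8, 9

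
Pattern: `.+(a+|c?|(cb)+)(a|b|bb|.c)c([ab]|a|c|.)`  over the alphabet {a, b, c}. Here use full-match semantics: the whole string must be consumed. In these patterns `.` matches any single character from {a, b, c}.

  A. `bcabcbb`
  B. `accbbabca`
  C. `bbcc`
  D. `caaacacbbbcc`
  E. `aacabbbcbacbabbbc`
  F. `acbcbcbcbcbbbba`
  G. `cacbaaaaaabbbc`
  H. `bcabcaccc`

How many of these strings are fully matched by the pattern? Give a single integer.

A → no match
B → match
C → match
D → match
E → no match
F → no match
G → no match
H → match
Total matched: 4

4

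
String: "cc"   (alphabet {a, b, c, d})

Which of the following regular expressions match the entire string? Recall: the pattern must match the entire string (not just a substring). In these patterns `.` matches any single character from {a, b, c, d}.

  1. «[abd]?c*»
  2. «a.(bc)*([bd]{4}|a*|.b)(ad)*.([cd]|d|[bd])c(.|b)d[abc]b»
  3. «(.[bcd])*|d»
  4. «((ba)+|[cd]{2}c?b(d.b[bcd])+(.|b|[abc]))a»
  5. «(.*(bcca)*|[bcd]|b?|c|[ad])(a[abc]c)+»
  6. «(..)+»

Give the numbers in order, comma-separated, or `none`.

1, 3, 6

1 → match
2 → no match — must start with "a"
3 → match
4 → no match — must end with "a"
5 → no match
6 → match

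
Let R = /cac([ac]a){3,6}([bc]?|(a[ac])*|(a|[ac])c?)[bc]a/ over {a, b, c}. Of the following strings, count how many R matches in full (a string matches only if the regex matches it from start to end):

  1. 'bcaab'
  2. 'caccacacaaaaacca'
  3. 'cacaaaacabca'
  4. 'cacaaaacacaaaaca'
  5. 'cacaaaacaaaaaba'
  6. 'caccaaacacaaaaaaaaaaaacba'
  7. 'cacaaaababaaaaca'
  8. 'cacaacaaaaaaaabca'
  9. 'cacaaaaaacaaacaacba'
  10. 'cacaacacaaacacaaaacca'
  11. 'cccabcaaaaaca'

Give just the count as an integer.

7

1. 'bcaab' → no match — must start with 'cac'
2 → match
3. 'cacaaaacabca' → match
4 → match
5 → match
6 → match
7 → no match
8 → no match
9 → match
10 → match
11 → no match — must start with 'cac'
Total matched: 7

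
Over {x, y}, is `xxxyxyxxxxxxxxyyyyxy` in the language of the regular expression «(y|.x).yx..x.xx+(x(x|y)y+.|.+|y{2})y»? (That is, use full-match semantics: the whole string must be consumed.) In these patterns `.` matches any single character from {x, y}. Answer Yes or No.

Yes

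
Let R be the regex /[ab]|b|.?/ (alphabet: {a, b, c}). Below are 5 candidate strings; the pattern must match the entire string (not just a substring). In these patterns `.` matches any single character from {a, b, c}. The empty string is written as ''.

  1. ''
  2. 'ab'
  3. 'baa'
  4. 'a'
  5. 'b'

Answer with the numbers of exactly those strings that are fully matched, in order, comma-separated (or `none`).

1 → match
2 → no match
3 → no match
4 → match
5 → match

1, 4, 5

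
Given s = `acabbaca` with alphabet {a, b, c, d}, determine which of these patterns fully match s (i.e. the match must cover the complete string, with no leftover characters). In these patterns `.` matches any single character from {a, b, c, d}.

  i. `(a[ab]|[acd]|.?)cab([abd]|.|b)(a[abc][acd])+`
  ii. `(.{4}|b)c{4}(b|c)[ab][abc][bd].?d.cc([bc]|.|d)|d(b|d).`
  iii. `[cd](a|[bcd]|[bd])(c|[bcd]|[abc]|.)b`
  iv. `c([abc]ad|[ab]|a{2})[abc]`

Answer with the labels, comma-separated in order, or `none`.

i → match
ii → no match
iii → no match — must end with `b`
iv → no match — must start with `c`

i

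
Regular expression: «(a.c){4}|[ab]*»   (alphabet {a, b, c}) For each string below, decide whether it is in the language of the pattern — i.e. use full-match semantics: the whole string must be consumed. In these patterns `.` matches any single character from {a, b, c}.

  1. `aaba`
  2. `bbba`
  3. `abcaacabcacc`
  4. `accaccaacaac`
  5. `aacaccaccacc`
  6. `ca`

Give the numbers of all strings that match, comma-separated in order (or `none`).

1 → match
2 → match
3 → match
4 → match
5 → match
6 → no match

1, 2, 3, 4, 5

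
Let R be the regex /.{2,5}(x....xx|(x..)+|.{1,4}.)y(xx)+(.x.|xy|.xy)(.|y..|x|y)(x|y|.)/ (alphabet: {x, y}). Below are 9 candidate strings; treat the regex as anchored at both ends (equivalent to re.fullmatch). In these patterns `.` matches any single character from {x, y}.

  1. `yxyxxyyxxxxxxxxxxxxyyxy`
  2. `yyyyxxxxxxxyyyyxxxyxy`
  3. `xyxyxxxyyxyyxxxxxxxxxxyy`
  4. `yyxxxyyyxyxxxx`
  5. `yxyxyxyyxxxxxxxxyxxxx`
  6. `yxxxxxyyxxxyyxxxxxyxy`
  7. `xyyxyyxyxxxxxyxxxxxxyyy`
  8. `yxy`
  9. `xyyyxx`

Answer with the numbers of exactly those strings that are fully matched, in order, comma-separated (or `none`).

5

1 → no match
2 → no match
3 → no match
4 → no match
5 → match
6 → no match
7 → no match
8 → no match
9 → no match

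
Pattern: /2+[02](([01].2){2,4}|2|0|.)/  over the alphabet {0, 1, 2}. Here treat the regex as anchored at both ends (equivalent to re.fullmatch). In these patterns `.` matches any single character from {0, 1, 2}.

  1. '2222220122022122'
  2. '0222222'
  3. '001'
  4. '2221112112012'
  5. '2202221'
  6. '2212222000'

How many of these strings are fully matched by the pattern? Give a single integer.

1 → match
2 → no match — must start with '2'
3 → no match — must start with '2'
4 → no match
5 → no match
6 → no match
Total matched: 1

1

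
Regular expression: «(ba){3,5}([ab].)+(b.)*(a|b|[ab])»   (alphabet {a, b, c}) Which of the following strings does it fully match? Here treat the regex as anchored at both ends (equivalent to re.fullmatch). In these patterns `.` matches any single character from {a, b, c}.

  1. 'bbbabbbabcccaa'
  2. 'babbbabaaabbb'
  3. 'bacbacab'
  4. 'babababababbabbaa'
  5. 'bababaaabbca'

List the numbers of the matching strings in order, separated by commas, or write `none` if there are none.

4

1 → no match — must start with 'ba'
2 → no match
3 → no match
4 → match
5 → no match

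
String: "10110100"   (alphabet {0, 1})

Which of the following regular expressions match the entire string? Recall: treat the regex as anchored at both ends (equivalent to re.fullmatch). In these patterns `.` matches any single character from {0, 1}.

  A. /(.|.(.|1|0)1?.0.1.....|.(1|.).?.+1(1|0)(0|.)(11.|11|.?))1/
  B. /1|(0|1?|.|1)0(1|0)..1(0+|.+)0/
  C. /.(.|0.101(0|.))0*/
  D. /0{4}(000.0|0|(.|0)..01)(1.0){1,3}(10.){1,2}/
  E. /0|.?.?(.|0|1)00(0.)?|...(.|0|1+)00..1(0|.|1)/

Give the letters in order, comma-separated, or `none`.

B, C

A → no match — must end with "1"
B → match
C → match
D → no match — must start with "0"
E → no match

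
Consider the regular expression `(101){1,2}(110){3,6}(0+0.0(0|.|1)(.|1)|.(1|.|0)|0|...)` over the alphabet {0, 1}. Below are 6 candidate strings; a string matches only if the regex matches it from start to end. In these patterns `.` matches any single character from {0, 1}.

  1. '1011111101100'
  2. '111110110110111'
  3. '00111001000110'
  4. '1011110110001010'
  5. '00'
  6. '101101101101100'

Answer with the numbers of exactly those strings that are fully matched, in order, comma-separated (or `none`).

none

1 → no match
2 → no match — must start with '101'
3 → no match — must start with '101'
4 → no match
5. '00' → no match — must start with '101'
6 → no match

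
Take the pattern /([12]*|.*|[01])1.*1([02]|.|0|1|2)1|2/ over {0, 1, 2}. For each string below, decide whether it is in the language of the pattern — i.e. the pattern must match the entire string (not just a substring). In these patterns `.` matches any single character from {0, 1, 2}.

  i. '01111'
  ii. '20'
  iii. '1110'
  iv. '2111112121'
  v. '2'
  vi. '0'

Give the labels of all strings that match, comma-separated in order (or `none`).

i, iv, v

i → match
ii → no match
iii → no match
iv → match
v → match
vi → no match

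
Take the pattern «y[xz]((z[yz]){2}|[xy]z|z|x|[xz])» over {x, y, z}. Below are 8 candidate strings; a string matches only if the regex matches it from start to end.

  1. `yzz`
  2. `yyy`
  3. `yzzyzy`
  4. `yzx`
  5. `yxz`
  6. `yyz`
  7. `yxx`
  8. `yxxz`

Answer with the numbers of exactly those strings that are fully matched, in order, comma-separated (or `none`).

1 → match
2 → no match
3 → match
4 → match
5 → match
6 → no match
7 → match
8 → match

1, 3, 4, 5, 7, 8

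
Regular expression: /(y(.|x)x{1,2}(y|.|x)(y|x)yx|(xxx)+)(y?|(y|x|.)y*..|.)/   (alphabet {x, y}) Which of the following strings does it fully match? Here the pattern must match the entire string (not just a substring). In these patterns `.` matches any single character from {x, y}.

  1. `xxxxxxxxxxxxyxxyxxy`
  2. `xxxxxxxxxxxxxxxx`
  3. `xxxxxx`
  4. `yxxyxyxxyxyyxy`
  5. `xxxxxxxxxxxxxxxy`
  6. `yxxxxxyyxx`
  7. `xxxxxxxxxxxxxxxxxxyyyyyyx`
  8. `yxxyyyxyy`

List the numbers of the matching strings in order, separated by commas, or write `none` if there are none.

2, 3, 5, 7

1 → no match
2 → match
3 → match
4 → no match
5 → match
6 → no match
7 → match
8 → no match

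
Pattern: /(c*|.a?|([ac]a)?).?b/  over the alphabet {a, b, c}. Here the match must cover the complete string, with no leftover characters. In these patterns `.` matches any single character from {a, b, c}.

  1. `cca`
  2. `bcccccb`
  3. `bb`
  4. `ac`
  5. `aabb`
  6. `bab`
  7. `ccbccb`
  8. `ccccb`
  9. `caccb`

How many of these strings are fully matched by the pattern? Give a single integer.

1 → no match — must end with `b`
2 → no match
3 → match
4 → no match — must end with `b`
5 → match
6 → match
7 → no match
8 → match
9 → no match
Total matched: 4

4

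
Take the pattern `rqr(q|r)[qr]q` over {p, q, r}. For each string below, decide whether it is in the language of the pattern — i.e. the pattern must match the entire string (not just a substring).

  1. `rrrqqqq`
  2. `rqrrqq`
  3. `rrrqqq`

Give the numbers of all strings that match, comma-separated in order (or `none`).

2

1 → no match — must start with `rqr`
2 → match
3 → no match — must start with `rqr`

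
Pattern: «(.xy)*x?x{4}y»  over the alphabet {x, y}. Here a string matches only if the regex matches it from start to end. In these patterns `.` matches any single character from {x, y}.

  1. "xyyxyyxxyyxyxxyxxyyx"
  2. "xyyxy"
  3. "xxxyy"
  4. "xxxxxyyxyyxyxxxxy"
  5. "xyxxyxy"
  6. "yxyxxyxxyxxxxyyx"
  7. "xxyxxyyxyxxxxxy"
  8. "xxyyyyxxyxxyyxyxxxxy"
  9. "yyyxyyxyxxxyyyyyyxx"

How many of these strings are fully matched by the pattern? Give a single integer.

1 → no match — must end with "xy"
2 → no match
3 → no match — must end with "xy"
4 → no match
5 → no match
6 → no match — must end with "xy"
7 → match
8 → no match
9 → no match — must end with "xy"
Total matched: 1

1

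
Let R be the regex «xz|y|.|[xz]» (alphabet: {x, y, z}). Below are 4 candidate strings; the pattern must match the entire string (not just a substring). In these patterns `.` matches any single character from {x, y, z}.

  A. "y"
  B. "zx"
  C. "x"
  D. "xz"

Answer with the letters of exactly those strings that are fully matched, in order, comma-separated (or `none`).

A → match
B → no match
C → match
D → match

A, C, D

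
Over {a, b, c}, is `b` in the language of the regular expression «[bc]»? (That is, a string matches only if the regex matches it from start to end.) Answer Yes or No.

Yes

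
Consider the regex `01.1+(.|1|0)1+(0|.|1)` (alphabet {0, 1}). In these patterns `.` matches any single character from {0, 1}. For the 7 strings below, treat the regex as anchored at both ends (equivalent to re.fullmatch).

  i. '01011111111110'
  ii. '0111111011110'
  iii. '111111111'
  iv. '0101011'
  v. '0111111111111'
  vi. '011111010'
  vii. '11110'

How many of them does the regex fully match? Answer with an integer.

i → match
ii → match
iii → no match — must start with '01'
iv → match
v → match
vi → match
vii → no match — must start with '01'
Total matched: 5

5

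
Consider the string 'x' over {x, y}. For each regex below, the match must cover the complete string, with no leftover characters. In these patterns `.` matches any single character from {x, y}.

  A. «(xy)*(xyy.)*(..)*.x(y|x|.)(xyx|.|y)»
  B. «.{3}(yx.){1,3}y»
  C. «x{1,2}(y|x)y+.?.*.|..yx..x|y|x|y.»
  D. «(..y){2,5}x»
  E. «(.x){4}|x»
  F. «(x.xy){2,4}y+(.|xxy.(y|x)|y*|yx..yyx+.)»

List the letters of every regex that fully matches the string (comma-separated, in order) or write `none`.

C, E

A → no match
B → no match — must end with 'y'
C → match
D → no match — must end with 'yx'
E → match
F → no match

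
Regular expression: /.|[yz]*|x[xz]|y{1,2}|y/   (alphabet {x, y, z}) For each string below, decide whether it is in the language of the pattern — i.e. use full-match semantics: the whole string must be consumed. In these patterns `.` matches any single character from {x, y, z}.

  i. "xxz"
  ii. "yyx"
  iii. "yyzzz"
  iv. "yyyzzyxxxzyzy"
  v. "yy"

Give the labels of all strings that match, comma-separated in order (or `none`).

i → no match
ii → no match
iii → match
iv → no match
v → match

iii, v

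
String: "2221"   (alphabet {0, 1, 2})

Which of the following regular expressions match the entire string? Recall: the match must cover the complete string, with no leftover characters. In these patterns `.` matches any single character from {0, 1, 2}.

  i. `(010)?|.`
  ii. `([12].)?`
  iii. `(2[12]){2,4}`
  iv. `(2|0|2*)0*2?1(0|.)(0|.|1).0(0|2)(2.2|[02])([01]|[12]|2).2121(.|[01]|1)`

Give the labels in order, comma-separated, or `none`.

i → no match
ii → no match
iii → match
iv → no match

iii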